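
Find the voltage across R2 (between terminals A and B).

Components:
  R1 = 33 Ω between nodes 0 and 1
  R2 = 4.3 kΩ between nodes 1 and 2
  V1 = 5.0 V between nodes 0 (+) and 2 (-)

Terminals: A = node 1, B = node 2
R1 and R2 are in series across V1 (node 0 → node 1 → node 2), and the output A–B is taken across R2, so this is a voltage divider.
Series current: I = V1/(R1 + R2) = 5/(33 + 4300) = 5/4333 = 0.001154 A
V_R2 = I × R2 = V1 × R2/(R1 + R2) = 5 × 4300/4333 = 4.962 V

Final answer: 4.962 V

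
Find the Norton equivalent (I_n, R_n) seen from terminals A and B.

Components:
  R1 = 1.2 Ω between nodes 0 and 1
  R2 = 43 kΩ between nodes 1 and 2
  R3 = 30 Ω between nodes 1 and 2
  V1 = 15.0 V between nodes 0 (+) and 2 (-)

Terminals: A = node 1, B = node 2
Find the Thévenin equivalent first; then I_n = V_th/R_th and R_n = R_th.
Step 1 — V_th is the open-circuit voltage V_A - V_B (nothing connected across the terminals).
Nodal analysis, taking node 2 as the 0 V reference.
Source V1 fixes V_0 = 15 V.
KCL at each unknown node (sum of currents leaving = 0; resistances in Ω):
  Node 1: (V_1 - 15)/1.2 + (V_1 - 0)/43000 + (V_1 - 0)/30 = 0
Collecting terms: 0.8667 × V_1 = 12.5  =>  V_1 = 14.42 V
V_th = V_1 - V_2 = 14.42 - 0 = 14.42 V
Step 2 — R_th: zero the source — replace V1 by a short circuit (node 2 merges into node 0) — and find the resistance seen between A (node 1) and B (node 0).
Reduce the network between node 1 (A) and node 0 (B) by series/parallel combination:
  Rp1 = R1 ‖ R2 ‖ R3 (parallel, all between nodes 0 and 1) = 1/(1/1.2 + 1/43000 + 1/30) = 1.154 Ω
R_th = 1.154 Ω
I_n = V_th/R_th = 14.42/1.154 = 12.5 A, and R_n = R_th = 1.154 Ω

Final answer: I_n = 12.5 A, R_n = 1.154 Ω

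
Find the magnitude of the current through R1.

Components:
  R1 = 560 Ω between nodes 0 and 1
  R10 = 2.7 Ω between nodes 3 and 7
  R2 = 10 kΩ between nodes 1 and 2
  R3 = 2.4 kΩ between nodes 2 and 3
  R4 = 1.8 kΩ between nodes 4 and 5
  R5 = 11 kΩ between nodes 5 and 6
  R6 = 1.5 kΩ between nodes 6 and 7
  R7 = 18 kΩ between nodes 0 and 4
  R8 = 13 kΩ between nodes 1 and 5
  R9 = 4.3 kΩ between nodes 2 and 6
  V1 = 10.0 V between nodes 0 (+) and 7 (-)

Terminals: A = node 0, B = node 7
Nodal analysis, taking node 7 as the 0 V reference.
Source V1 fixes V_0 = 10 V.
KCL at each unknown node (sum of currents leaving = 0; resistances in Ω):
  Node 1: (V_1 - 10)/560 + (V_1 - V_2)/10000 + (V_1 - V_5)/13000 = 0
  Node 2: (V_2 - V_1)/10000 + (V_2 - V_3)/2400 + (V_2 - V_6)/4300 = 0
  Node 3: (V_3 - V_2)/2400 + (V_3 - 0)/2.7 = 0
  Node 4: (V_4 - V_5)/1800 + (V_4 - 10)/18000 = 0
  Node 5: (V_5 - V_4)/1800 + (V_5 - V_6)/11000 + (V_5 - V_1)/13000 = 0
  Node 6: (V_6 - V_5)/11000 + (V_6 - 0)/1500 + (V_6 - V_2)/4300 = 0
Collecting terms (coefficients in siemens):
  0.001963·V_1 - 0.0001·V_2 - 0.00007692·V_5 = 0.01786
  0.0007492·V_2 - 0.0001·V_1 - 0.0004167·V_3 - 0.0002326·V_6 = 0
  0.3708·V_3 - 0.0004167·V_2 = 0
  0.0006111·V_4 - 0.0005556·V_5 = 0.0005556
  0.0007234·V_5 - 0.00007692·V_1 - 0.0005556·V_4 - 0.00009091·V_6 = 0
  0.0009901·V_6 - 0.0002326·V_2 - 0.00009091·V_5 = 0
Solving these 6 simultaneous equations (Gaussian elimination) gives:
  V_1 = 9.413 V, V_2 = 1.541 V, V_3 = 0.001732 V, V_4 = 6.373 V
  V_5 = 6.01 V, V_6 = 0.9137 V
I_R1 = (V_0 - V_1)/R1 = (10 - 9.413)/560 = 0.001049 A
|I_R1| = 0.001049 A

Final answer: |I_R1| = 0.001049 A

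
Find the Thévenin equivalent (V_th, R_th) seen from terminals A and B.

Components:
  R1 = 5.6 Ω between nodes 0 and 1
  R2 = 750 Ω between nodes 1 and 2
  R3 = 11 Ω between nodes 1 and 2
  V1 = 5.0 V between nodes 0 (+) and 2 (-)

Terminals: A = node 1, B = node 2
Step 1 — V_th is the open-circuit voltage V_A - V_B (nothing connected across the terminals).
Nodal analysis, taking node 2 as the 0 V reference.
Source V1 fixes V_0 = 5 V.
KCL at each unknown node (sum of currents leaving = 0; resistances in Ω):
  Node 1: (V_1 - 5)/5.6 + (V_1 - 0)/750 + (V_1 - 0)/11 = 0
Collecting terms: 0.2708 × V_1 = 0.8929  =>  V_1 = 3.297 V
V_th = V_1 - V_2 = 3.297 - 0 = 3.297 V
Step 2 — R_th: zero the source — replace V1 by a short circuit (node 2 merges into node 0) — and find the resistance seen between A (node 1) and B (node 0).
Reduce the network between node 1 (A) and node 0 (B) by series/parallel combination:
  Rp1 = R1 ‖ R2 ‖ R3 (parallel, all between nodes 0 and 1) = 1/(1/5.6 + 1/750 + 1/11) = 3.693 Ω
R_th = 3.693 Ω

Final answer: V_th = 3.297 V, R_th = 3.693 Ω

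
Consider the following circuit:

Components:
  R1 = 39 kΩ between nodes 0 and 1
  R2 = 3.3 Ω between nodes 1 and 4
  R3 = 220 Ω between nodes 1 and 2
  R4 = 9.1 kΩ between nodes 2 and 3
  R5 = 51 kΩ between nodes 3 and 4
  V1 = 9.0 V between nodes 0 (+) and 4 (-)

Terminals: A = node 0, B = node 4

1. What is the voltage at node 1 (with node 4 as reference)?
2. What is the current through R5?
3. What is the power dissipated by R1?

Nodal analysis, taking node 4 as the 0 V reference.
Source V1 fixes V_0 = 9 V.
KCL at each unknown node (sum of currents leaving = 0; resistances in Ω):
  Node 1: (V_1 - 9)/39000 + (V_1 - 0)/3.3 + (V_1 - V_2)/220 = 0
  Node 2: (V_2 - V_1)/220 + (V_2 - V_3)/9100 = 0
  Node 3: (V_3 - V_2)/9100 + (V_3 - 0)/51000 = 0
Collecting terms (coefficients in siemens):
  0.3076·V_1 - 0.004545·V_2 = 0.0002308
  0.004655·V_2 - 0.004545·V_1 - 0.0001099·V_3 = 0
  0.0001295·V_3 - 0.0001099·V_2 = 0
Solving these 3 simultaneous equations (Gaussian elimination) gives:
  V_1 = 0.0007614 V, V_2 = 0.0007587 V, V_3 = 0.0006438 V
Part 1:
  Read off the nodal solution: V_1 = 0.0007614 V
Part 2:
  I_R5 = (V_3 - V_4)/R5 = (0.0006438 - 0)/51000 = 0.00000001262 A
  Magnitude: I_R5 = 0.00000001262 A
Part 3:
  I_R1 = (V_0 - V_1)/R1 = (9 - 0.0007614)/39000 = 0.0002307 A
  P_R1 = I_R1² × R1 = (0.0002307)² × 39000 = 0.002077 W

Final answers:
1. V_1 = 0.0007614 V
2. I_R5 = 1.262e-08 A
3. P_R1 = 0.002077 W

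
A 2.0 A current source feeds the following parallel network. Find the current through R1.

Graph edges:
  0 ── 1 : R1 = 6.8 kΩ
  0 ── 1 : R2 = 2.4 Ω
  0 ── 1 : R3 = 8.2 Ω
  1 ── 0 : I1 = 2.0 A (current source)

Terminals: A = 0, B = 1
All resistors sit directly between nodes 0 and 1, so they are in parallel and share one voltage V; the full source current 2 A splits among them.
1/R_par = 1/6800 + 1/2.4 + 1/8.2 = 0.5388 S  =>  R_par = 1.856 Ω
V = I × R_par = 2 × 1.856 = 3.712 V
I_R1 = V/R1 = 3.712/6800 = 0.0005459 A

Final answer: 0.0005459 A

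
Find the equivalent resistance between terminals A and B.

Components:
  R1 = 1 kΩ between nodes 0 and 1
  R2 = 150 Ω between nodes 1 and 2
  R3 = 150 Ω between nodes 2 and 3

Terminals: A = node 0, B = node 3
Reduce the network between node 0 (A) and node 3 (B) by series/parallel combination:
  Rs1 = R1 + R2 (series, joined only at node 1) = 1000 + 150 = 1150 Ω
  Rs2 = R3 + Rs1 (series, joined only at node 2) = 150 + 1150 = 1300 Ω
R_eq = 1.3 kΩ

Final answer: 1.3 kΩ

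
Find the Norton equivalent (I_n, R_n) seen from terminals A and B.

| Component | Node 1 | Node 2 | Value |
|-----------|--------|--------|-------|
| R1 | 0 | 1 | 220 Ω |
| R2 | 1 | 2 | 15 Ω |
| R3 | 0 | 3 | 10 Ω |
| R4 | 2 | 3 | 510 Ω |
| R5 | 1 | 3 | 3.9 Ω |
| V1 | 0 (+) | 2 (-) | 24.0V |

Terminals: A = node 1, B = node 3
Find the Thévenin equivalent first; then I_n = V_th/R_th and R_n = R_th.
Step 1 — V_th is the open-circuit voltage V_A - V_B (nothing connected across the terminals).
Nodal analysis, taking node 2 as the 0 V reference.
Source V1 fixes V_0 = 24 V.
KCL at each unknown node (sum of currents leaving = 0; resistances in Ω):
  Node 1: (V_1 - 24)/220 + (V_1 - 0)/15 + (V_1 - V_3)/3.9 = 0
  Node 3: (V_3 - 24)/10 + (V_3 - 0)/510 + (V_3 - V_1)/3.9 = 0
Collecting terms (coefficients in siemens):
  0.3276·V_1 - 0.2564·V_3 = 0.1091
  0.3584·V_3 - 0.2564·V_1 = 2.4
Determinant D = (0.3276)(0.3584) - (-0.2564)(-0.2564) = 0.05166
V_1 = [(0.1091)(0.3584) - (-0.2564)(2.4)]/D = 12.67 V
V_3 = [(0.3276)(2.4) - (0.1091)(-0.2564)]/D = 15.76 V
V_th = V_1 - V_3 = 12.67 - 15.76 = -3.093 V
Step 2 — R_th: zero the source — replace V1 by a short circuit (node 2 merges into node 0) — and find the resistance seen between A (node 1) and B (node 3).
Reduce the network between node 1 (A) and node 3 (B) by series/parallel combination:
  Rp1 = R1 ‖ R2 (parallel, both between nodes 0 and 1) = 1/(1/220 + 1/15) = 14.04 Ω
  Rp2 = R3 ‖ R4 (parallel, both between nodes 0 and 3) = 1/(1/10 + 1/510) = 9.808 Ω
  Rs1 = Rp1 + Rp2 (series, joined only at node 0) = 14.04 + 9.808 = 23.85 Ω
  Rp3 = R5 ‖ Rs1 (parallel, both between nodes 1 and 3) = 1/(1/3.9 + 1/23.85) = 3.352 Ω
R_th = 3.352 Ω
I_n = V_th/R_th = -3.093/3.352 = -0.9227 A, and R_n = R_th = 3.352 Ω

Final answer: I_n = -0.9227 A, R_n = 3.352 Ω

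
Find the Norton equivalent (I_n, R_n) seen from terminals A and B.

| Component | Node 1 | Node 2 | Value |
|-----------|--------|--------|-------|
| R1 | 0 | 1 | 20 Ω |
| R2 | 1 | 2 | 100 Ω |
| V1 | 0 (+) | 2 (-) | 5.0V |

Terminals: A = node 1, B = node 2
Find the Thévenin equivalent first; then I_n = V_th/R_th and R_n = R_th.
Step 1 — V_th is the open-circuit voltage V_A - V_B (nothing connected across the terminals).
Nodal analysis, taking node 2 as the 0 V reference.
Source V1 fixes V_0 = 5 V.
KCL at each unknown node (sum of currents leaving = 0; resistances in Ω):
  Node 1: (V_1 - 5)/20 + (V_1 - 0)/100 = 0
Collecting terms: 0.06 × V_1 = 0.25  =>  V_1 = 4.167 V
V_th = V_1 - V_2 = 4.167 - 0 = 4.167 V
Step 2 — R_th: zero the source — replace V1 by a short circuit (node 2 merges into node 0) — and find the resistance seen between A (node 1) and B (node 0).
Reduce the network between node 1 (A) and node 0 (B) by series/parallel combination:
  Rp1 = R1 ‖ R2 (parallel, both between nodes 0 and 1) = 1/(1/20 + 1/100) = 16.67 Ω
R_th = 16.67 Ω
I_n = V_th/R_th = 4.167/16.67 = 0.25 A, and R_n = R_th = 16.67 Ω

Final answer: I_n = 0.25 A, R_n = 16.67 Ω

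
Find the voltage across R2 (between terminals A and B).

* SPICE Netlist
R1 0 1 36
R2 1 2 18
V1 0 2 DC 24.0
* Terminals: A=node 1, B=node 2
R1 and R2 are in series across V1 (node 0 → node 1 → node 2), and the output A–B is taken across R2, so this is a voltage divider.
Series current: I = V1/(R1 + R2) = 24/(36 + 18) = 24/54 = 0.4444 A
V_R2 = I × R2 = V1 × R2/(R1 + R2) = 24 × 18/54 = 8 V

Final answer: 8 V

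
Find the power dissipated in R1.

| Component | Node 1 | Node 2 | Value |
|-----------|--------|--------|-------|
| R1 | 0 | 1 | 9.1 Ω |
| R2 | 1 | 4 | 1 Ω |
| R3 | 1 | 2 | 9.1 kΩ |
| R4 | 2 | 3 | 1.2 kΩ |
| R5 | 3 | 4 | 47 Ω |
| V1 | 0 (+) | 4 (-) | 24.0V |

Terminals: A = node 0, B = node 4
Nodal analysis, taking node 4 as the 0 V reference.
Source V1 fixes V_0 = 24 V.
KCL at each unknown node (sum of currents leaving = 0; resistances in Ω):
  Node 1: (V_1 - 24)/9.1 + (V_1 - 0)/1 + (V_1 - V_2)/9100 = 0
  Node 2: (V_2 - V_1)/9100 + (V_2 - V_3)/1200 = 0
  Node 3: (V_3 - V_2)/1200 + (V_3 - 0)/47 = 0
Collecting terms (coefficients in siemens):
  1.11·V_1 - 0.0001099·V_2 = 2.637
  0.0009432·V_2 - 0.0001099·V_1 - 0.0008333·V_3 = 0
  0.02211·V_3 - 0.0008333·V_2 = 0
Solving these 3 simultaneous equations (Gaussian elimination) gives:
  V_1 = 2.376 V, V_2 = 0.2864 V, V_3 = 0.01079 V
I_R1 = (V_0 - V_1)/R1 = (24 - 2.376)/9.1 = 2.376 A
P_R1 = I_R1² × R1 = (2.376)² × 9.1 = 51.38 W

Final answer: 51.38 W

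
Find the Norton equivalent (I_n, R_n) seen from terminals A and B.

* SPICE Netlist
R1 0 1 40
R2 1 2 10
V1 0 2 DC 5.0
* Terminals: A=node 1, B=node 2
Find the Thévenin equivalent first; then I_n = V_th/R_th and R_n = R_th.
Step 1 — V_th is the open-circuit voltage V_A - V_B (nothing connected across the terminals).
Nodal analysis, taking node 2 as the 0 V reference.
Source V1 fixes V_0 = 5 V.
KCL at each unknown node (sum of currents leaving = 0; resistances in Ω):
  Node 1: (V_1 - 5)/40 + (V_1 - 0)/10 = 0
Collecting terms: 0.125 × V_1 = 0.125  =>  V_1 = 1 V
V_th = V_1 - V_2 = 1 - 0 = 1 V
Step 2 — R_th: zero the source — replace V1 by a short circuit (node 2 merges into node 0) — and find the resistance seen between A (node 1) and B (node 0).
Reduce the network between node 1 (A) and node 0 (B) by series/parallel combination:
  Rp1 = R1 ‖ R2 (parallel, both between nodes 0 and 1) = 1/(1/40 + 1/10) = 8 Ω
R_th = 8 Ω
I_n = V_th/R_th = 1/8 = 0.125 A, and R_n = R_th = 8 Ω

Final answer: I_n = 0.125 A, R_n = 8 Ω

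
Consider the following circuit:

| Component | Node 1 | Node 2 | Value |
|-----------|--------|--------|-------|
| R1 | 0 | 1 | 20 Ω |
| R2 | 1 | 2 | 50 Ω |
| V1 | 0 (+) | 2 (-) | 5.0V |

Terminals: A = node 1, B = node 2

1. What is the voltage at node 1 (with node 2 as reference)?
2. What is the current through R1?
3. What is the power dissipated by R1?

Nodal analysis, taking node 2 as the 0 V reference.
Source V1 fixes V_0 = 5 V.
KCL at each unknown node (sum of currents leaving = 0; resistances in Ω):
  Node 1: (V_1 - 5)/20 + (V_1 - 0)/50 = 0
Collecting terms: 0.07 × V_1 = 0.25  =>  V_1 = 3.571 V
Part 1:
  Read off the nodal solution: V_1 = 3.571 V
Part 2:
  I_R1 = (V_0 - V_1)/R1 = (5 - 3.571)/20 = 0.07143 A
  Magnitude: I_R1 = 0.07143 A
Part 3:
  I_R1 = (V_0 - V_1)/R1 = (5 - 3.571)/20 = 0.07143 A
  P_R1 = I_R1² × R1 = (0.07143)² × 20 = 0.102 W

Final answers:
1. V_1 = 3.571 V
2. I_R1 = 0.07143 A
3. P_R1 = 0.102 W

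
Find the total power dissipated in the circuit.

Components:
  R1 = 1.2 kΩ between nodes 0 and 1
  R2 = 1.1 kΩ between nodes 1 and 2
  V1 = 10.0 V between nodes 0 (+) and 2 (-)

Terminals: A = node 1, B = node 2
Nodal analysis, taking node 2 as the 0 V reference.
Source V1 fixes V_0 = 10 V.
KCL at each unknown node (sum of currents leaving = 0; resistances in Ω):
  Node 1: (V_1 - 10)/1200 + (V_1 - 0)/1100 = 0
Collecting terms: 0.001742 × V_1 = 0.008333  =>  V_1 = 4.783 V
Power in each resistor, P = (ΔV)²/R:
  P_R1 = (10 - 4.783)²/1200 = 0.02268 W
  P_R2 = (4.783 - 0)²/1100 = 0.02079 W
P_total = P_R1 + P_R2 = 0.04348 W

Final answer: 0.04348 W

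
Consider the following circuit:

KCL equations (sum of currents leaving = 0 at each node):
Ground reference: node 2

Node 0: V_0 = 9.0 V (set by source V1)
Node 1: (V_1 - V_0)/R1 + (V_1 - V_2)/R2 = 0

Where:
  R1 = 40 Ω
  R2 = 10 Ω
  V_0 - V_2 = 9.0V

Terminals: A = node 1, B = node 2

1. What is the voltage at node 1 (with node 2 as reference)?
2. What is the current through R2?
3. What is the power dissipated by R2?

Nodal analysis, taking node 2 as the 0 V reference.
Source V1 fixes V_0 = 9 V.
KCL at each unknown node (sum of currents leaving = 0; resistances in Ω):
  Node 1: (V_1 - 9)/40 + (V_1 - 0)/10 = 0
Collecting terms: 0.125 × V_1 = 0.225  =>  V_1 = 1.8 V
Part 1:
  Read off the nodal solution: V_1 = 1.8 V
Part 2:
  I_R2 = (V_1 - V_2)/R2 = (1.8 - 0)/10 = 0.18 A
  Magnitude: I_R2 = 0.18 A
Part 3:
  I_R2 = (V_1 - V_2)/R2 = (1.8 - 0)/10 = 0.18 A
  P_R2 = I_R2² × R2 = (0.18)² × 10 = 0.324 W

Final answers:
1. V_1 = 1.8 V
2. I_R2 = 0.18 A
3. P_R2 = 0.324 W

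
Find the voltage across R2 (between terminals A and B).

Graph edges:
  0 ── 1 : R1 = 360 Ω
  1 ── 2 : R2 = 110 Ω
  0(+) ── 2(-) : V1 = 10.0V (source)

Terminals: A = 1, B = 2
R1 and R2 are in series across V1 (node 0 → node 1 → node 2), and the output A–B is taken across R2, so this is a voltage divider.
Series current: I = V1/(R1 + R2) = 10/(360 + 110) = 10/470 = 0.02128 A
V_R2 = I × R2 = V1 × R2/(R1 + R2) = 10 × 110/470 = 2.34 V

Final answer: 2.34 V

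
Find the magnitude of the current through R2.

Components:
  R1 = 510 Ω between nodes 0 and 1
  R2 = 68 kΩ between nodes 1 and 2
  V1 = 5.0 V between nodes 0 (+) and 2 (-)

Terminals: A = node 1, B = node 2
Nodal analysis, taking node 2 as the 0 V reference.
Source V1 fixes V_0 = 5 V.
KCL at each unknown node (sum of currents leaving = 0; resistances in Ω):
  Node 1: (V_1 - 5)/510 + (V_1 - 0)/68000 = 0
Collecting terms: 0.001975 × V_1 = 0.009804  =>  V_1 = 4.963 V
I_R2 = (V_1 - V_2)/R2 = (4.963 - 0)/68000 = 0.00007298 A
|I_R2| = 0.00007298 A

Final answer: |I_R2| = 7.298e-05 A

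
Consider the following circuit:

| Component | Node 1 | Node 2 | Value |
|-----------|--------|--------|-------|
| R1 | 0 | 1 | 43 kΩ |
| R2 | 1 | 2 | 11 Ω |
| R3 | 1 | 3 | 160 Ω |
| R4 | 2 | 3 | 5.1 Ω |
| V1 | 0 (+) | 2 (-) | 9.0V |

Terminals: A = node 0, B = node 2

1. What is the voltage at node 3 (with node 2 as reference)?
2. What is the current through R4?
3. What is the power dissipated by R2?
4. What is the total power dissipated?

Nodal analysis, taking node 2 as the 0 V reference.
Source V1 fixes V_0 = 9 V.
KCL at each unknown node (sum of currents leaving = 0; resistances in Ω):
  Node 1: (V_1 - 9)/43000 + (V_1 - 0)/11 + (V_1 - V_3)/160 = 0
  Node 3: (V_3 - V_1)/160 + (V_3 - 0)/5.1 = 0
Collecting terms (coefficients in siemens):
  0.09718·V_1 - 0.00625·V_3 = 0.0002093
  0.2023·V_3 - 0.00625·V_1 = 0
Determinant D = (0.09718)(0.2023) - (-0.00625)(-0.00625) = 0.01962
V_1 = [(0.0002093)(0.2023) - (-0.00625)(0)]/D = 0.002158 V
V_3 = [(0.09718)(0) - (0.0002093)(-0.00625)]/D = 0.00006666 V
Part 1:
  Read off the nodal solution: V_3 = 0.00006666 V
Part 2:
  I_R4 = (V_2 - V_3)/R4 = (0 - 0.00006666)/5.1 = -0.00001307 A
  Magnitude: I_R4 = 0.00001307 A
Part 3:
  I_R2 = (V_1 - V_2)/R2 = (0.002158 - 0)/11 = 0.0001962 A
  P_R2 = I_R2² × R2 = (0.0001962)² × 11 = 0.0000004234 W
Part 4:
  Power in each resistor, P = (ΔV)²/R:
    P_R1 = (9 - 0.002158)²/43000 = 0.001883 W
    P_R2 = (0.002158 - 0)²/11 = 0.0000004234 W
    P_R3 = (0.002158 - 0.00006666)²/160 = 0.00000002734 W
    P_R4 = (0 - 0.00006666)²/5.1 = 0.0000000008713 W
  P_total = P_R1 + P_R2 + P_R3 + P_R4 = 0.001883 W

Final answers:
1. V_3 = 6.666e-05 V
2. I_R4 = 1.307e-05 A
3. P_R2 = 4.234e-07 W
4. P_total = 0.001883 W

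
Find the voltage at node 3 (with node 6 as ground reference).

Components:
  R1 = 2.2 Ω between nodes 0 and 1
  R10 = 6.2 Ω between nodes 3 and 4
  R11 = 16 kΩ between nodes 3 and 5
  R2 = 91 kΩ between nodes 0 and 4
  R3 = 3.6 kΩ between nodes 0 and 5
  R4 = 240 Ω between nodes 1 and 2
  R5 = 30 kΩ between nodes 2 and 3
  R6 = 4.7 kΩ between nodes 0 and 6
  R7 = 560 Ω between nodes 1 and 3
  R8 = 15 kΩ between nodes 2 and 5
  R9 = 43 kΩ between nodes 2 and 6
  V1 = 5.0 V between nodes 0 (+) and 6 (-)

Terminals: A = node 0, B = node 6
Nodal analysis, taking node 6 as the 0 V reference.
Source V1 fixes V_0 = 5 V.
KCL at each unknown node (sum of currents leaving = 0; resistances in Ω):
  Node 1: (V_1 - 5)/2.2 + (V_1 - V_2)/240 + (V_1 - V_3)/560 = 0
  Node 2: (V_2 - V_1)/240 + (V_2 - V_3)/30000 + (V_2 - V_5)/15000 + (V_2 - 0)/43000 = 0
  Node 3: (V_3 - V_2)/30000 + (V_3 - V_1)/560 + (V_3 - V_4)/6.2 + (V_3 - V_5)/16000 = 0
  Node 4: (V_4 - 5)/91000 + (V_4 - V_3)/6.2 = 0
  Node 5: (V_5 - 5)/3600 + (V_5 - V_2)/15000 + (V_5 - V_3)/16000 = 0
Collecting terms (coefficients in siemens):
  0.4605·V_1 - 0.004167·V_2 - 0.001786·V_3 = 2.273
  0.00429·V_2 - 0.004167·V_1 - 0.00003333·V_3 - 0.00006667·V_5 = 0
  0.1632·V_3 - 0.001786·V_1 - 0.00003333·V_2 - 0.1613·V_4 - 0.0000625·V_5 = 0
  0.1613·V_4 - 0.1613·V_3 = 0.00005495
  0.0004069·V_5 - 0.00006667·V_2 - 0.0000625·V_3 = 0.001389
Solving these 5 simultaneous equations (Gaussian elimination) gives:
  V_1 = 5 V, V_2 = 4.973 V, V_3 = 4.999 V, V_4 = 4.999 V
  V_5 = 4.995 V
The requested potential is V_3 = 4.999 V.

Final answer: V_3 = 4.999 V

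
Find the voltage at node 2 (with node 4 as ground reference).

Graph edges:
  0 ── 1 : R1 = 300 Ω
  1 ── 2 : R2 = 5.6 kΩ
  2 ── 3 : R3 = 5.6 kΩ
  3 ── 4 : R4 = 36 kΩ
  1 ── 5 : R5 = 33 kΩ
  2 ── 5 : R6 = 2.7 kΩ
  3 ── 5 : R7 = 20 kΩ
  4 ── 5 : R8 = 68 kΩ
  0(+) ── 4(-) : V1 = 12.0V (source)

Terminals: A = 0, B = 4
Nodal analysis, taking node 4 as the 0 V reference.
Source V1 fixes V_0 = 12 V.
KCL at each unknown node (sum of currents leaving = 0; resistances in Ω):
  Node 1: (V_1 - 12)/300 + (V_1 - V_2)/5600 + (V_1 - V_5)/33000 = 0
  Node 2: (V_2 - V_1)/5600 + (V_2 - V_3)/5600 + (V_2 - V_5)/2700 = 0
  Node 3: (V_3 - V_2)/5600 + (V_3 - 0)/36000 + (V_3 - V_5)/20000 = 0
  Node 5: (V_5 - V_1)/33000 + (V_5 - V_2)/2700 + (V_5 - V_3)/20000 + (V_5 - 0)/68000 = 0
Collecting terms (coefficients in siemens):
  0.003542·V_1 - 0.0001786·V_2 - 0.0000303·V_5 = 0.04
  0.0007275·V_2 - 0.0001786·V_1 - 0.0001786·V_3 - 0.0003704·V_5 = 0
  0.0002563·V_3 - 0.0001786·V_2 - 0.00005·V_5 = 0
  0.0004654·V_5 - 0.0000303·V_1 - 0.0003704·V_2 - 0.00005·V_3 = 0
Solving these 4 simultaneous equations (Gaussian elimination) gives:
  V_1 = 11.88 V, V_2 = 10.06 V, V_3 = 8.907 V, V_5 = 9.737 V
The requested potential is V_2 = 10.06 V.

Final answer: V_2 = 10.06 V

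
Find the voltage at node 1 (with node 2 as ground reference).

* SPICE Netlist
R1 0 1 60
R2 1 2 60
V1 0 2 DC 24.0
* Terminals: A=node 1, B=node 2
Nodal analysis, taking node 2 as the 0 V reference.
Source V1 fixes V_0 = 24 V.
KCL at each unknown node (sum of currents leaving = 0; resistances in Ω):
  Node 1: (V_1 - 24)/60 + (V_1 - 0)/60 = 0
Collecting terms: 0.03333 × V_1 = 0.4  =>  V_1 = 12 V
The requested potential is V_1 = 12 V.

Final answer: V_1 = 12 V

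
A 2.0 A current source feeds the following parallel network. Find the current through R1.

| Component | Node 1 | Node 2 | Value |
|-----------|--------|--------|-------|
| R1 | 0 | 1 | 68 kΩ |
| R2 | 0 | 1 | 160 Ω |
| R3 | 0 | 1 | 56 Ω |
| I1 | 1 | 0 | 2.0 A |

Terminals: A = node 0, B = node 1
All resistors sit directly between nodes 0 and 1, so they are in parallel and share one voltage V; the full source current 2 A splits among them.
1/R_par = 1/68000 + 1/160 + 1/56 = 0.02412 S  =>  R_par = 41.46 Ω
V = I × R_par = 2 × 41.46 = 82.91 V
I_R1 = V/R1 = 82.91/68000 = 0.001219 A

Final answer: 0.001219 A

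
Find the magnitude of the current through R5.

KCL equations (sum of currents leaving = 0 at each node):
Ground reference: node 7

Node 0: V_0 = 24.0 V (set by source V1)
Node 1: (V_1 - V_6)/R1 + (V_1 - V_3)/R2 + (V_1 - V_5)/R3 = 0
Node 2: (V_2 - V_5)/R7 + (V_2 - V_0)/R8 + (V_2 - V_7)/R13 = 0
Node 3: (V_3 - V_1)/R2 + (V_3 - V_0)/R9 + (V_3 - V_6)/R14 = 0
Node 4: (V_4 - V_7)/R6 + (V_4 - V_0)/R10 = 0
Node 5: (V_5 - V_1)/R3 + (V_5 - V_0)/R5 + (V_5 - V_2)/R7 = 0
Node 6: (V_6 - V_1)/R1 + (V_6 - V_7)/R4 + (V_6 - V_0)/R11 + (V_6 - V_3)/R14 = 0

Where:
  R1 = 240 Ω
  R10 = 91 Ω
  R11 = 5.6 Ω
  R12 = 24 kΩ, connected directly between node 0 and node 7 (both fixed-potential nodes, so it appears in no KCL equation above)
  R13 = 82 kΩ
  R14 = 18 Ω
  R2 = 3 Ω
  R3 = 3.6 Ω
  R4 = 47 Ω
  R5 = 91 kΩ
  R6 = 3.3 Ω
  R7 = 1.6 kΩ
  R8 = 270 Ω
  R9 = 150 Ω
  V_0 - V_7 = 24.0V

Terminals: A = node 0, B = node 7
Nodal analysis, taking node 7 as the 0 V reference.
Source V1 fixes V_0 = 24 V.
KCL at each unknown node (sum of currents leaving = 0; resistances in Ω):
  Node 1: (V_1 - V_6)/240 + (V_1 - V_3)/3 + (V_1 - V_5)/3.6 = 0
  Node 2: (V_2 - V_5)/1600 + (V_2 - 24)/270 + (V_2 - 0)/82000 = 0
  Node 3: (V_3 - V_1)/3 + (V_3 - 24)/150 + (V_3 - V_6)/18 = 0
  Node 4: (V_4 - 0)/3.3 + (V_4 - 24)/91 = 0
  Node 5: (V_5 - V_1)/3.6 + (V_5 - 24)/91000 + (V_5 - V_2)/1600 = 0
  Node 6: (V_6 - V_1)/240 + (V_6 - 0)/47 + (V_6 - 24)/5.6 + (V_6 - V_3)/18 = 0
Collecting terms (coefficients in siemens):
  0.6153·V_1 - 0.3333·V_3 - 0.2778·V_5 - 0.004167·V_6 = 0
  0.004341·V_2 - 0.000625·V_5 = 0.08889
  0.3956·V_3 - 0.3333·V_1 - 0.05556·V_6 = 0.16
  0.314·V_4 = 0.2637
  0.2784·V_5 - 0.2778·V_1 - 0.000625·V_2 = 0.0002637
  0.2596·V_6 - 0.004167·V_1 - 0.05556·V_3 = 4.286
Solving these 6 simultaneous equations (Gaussian elimination) gives:
  V_1 = 21.79 V, V_2 = 23.62 V, V_3 = 21.79 V, V_4 = 0.8399 V
  V_5 = 21.79 V, V_6 = 21.52 V
I_R5 = (V_0 - V_5)/R5 = (24 - 21.79)/91000 = 0.00002423 A
|I_R5| = 0.00002423 A

Final answer: |I_R5| = 2.423e-05 A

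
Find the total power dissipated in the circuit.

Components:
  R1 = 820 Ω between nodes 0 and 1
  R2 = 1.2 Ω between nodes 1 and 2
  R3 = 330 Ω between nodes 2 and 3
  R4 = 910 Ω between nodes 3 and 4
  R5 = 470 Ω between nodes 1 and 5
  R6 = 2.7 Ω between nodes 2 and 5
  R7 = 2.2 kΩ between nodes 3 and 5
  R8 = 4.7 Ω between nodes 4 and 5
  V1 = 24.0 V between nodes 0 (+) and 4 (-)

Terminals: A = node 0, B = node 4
Nodal analysis, taking node 4 as the 0 V reference.
Source V1 fixes V_0 = 24 V.
KCL at each unknown node (sum of currents leaving = 0; resistances in Ω):
  Node 1: (V_1 - 24)/820 + (V_1 - V_2)/1.2 + (V_1 - V_5)/470 = 0
  Node 2: (V_2 - V_1)/1.2 + (V_2 - V_3)/330 + (V_2 - V_5)/2.7 = 0
  Node 3: (V_3 - V_2)/330 + (V_3 - 0)/910 + (V_3 - V_5)/2200 = 0
  Node 5: (V_5 - V_1)/470 + (V_5 - V_2)/2.7 + (V_5 - V_3)/2200 + (V_5 - 0)/4.7 = 0
Collecting terms (coefficients in siemens):
  0.8367·V_1 - 0.8333·V_2 - 0.002128·V_5 = 0.02927
  1.207·V_2 - 0.8333·V_1 - 0.00303·V_3 - 0.3704·V_5 = 0
  0.004584·V_3 - 0.00303·V_2 - 0.0004545·V_5 = 0
  0.5857·V_5 - 0.002128·V_1 - 0.3704·V_2 - 0.0004545·V_3 = 0
Solving these 4 simultaneous equations (Gaussian elimination) gives:
  V_1 = 0.2469 V, V_2 = 0.2124 V, V_3 = 0.1539 V, V_5 = 0.1354 V
Power in each resistor, P = (ΔV)²/R:
  P_R1 = (24 - 0.2469)²/820 = 0.6881 W
  P_R2 = (0.2469 - 0.2124)²/1.2 = 0.0009905 W
  P_R3 = (0.2124 - 0.1539)²/330 = 0.0000104 W
  P_R4 = (0.1539 - 0)²/910 = 0.00002602 W
  P_R5 = (0.2469 - 0.1354)²/470 = 0.00002648 W
  P_R6 = (0.2124 - 0.1354)²/2.7 = 0.002201 W
  P_R7 = (0.1539 - 0.1354)²/2200 = 0.0000001558 W
  P_R8 = (0 - 0.1354)²/4.7 = 0.003898 W
P_total = P_R1 + P_R2 + P_R3 + P_R4 + P_R5 + P_R6 + P_R7 + P_R8 = 0.6952 W

Final answer: 0.6952 W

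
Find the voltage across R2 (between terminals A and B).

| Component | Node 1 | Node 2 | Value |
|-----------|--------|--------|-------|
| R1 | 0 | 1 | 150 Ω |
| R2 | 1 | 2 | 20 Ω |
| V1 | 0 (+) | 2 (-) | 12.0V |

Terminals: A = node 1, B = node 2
R1 and R2 are in series across V1 (node 0 → node 1 → node 2), and the output A–B is taken across R2, so this is a voltage divider.
Series current: I = V1/(R1 + R2) = 12/(150 + 20) = 12/170 = 0.07059 A
V_R2 = I × R2 = V1 × R2/(R1 + R2) = 12 × 20/170 = 1.412 V

Final answer: 1.412 V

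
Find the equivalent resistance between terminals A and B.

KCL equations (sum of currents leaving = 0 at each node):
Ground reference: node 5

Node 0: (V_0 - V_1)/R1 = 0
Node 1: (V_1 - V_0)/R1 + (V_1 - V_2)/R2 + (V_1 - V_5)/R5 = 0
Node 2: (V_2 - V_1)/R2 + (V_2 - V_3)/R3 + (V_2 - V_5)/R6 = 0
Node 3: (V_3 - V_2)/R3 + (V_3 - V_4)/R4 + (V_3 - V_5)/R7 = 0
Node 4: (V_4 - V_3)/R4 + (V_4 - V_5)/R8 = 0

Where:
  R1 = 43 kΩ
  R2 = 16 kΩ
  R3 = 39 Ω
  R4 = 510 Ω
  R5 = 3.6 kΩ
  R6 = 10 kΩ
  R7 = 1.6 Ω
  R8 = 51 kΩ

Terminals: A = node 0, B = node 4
The network is not a plain series/parallel combination. Inject a 1 A test current into terminal A (node 0) and return it from terminal B (node 4); then R_eq = V_A / (1 A).
Nodal analysis, taking node 4 as the 0 V reference.
Current source I_test pushes 1 A into node 0 and draws it out of node 4.
KCL at each unknown node (sum of currents leaving = 0; resistances in Ω):
  Node 0: (V_0 - V_1)/43000 - 1 = 0
  Node 1: (V_1 - V_0)/43000 + (V_1 - V_2)/16000 + (V_1 - V_5)/3600 = 0
  Node 2: (V_2 - V_1)/16000 + (V_2 - V_3)/39 + (V_2 - V_5)/10000 = 0
  Node 3: (V_3 - V_2)/39 + (V_3 - 0)/510 + (V_3 - V_5)/1.6 = 0
  Node 5: (V_5 - V_1)/3600 + (V_5 - V_2)/10000 + (V_5 - V_3)/1.6 + (V_5 - 0)/51000 = 0
Collecting terms (coefficients in siemens):
  0.00002326·V_0 - 0.00002326·V_1 = 1
  0.0003635·V_1 - 0.00002326·V_0 - 0.0000625·V_2 - 0.0002778·V_5 = 0
  0.0258·V_2 - 0.0000625·V_1 - 0.02564·V_3 - 0.0001·V_5 = 0
  0.6526·V_3 - 0.02564·V_2 - 0.625·V_5 = 0
  0.6254·V_5 - 0.0002778·V_1 - 0.0001·V_2 - 0.625·V_3 = 0
Solving these 5 simultaneous equations (Gaussian elimination) gives:
  V_0 = 46450 V, V_1 = 3446 V, V_2 = 512.1 V, V_3 = 504.9 V
  V_5 = 506.2 V
R_eq = V_0 / 1 A = 46450 Ω = 46.45 kΩ

Final answer: 46.45 kΩ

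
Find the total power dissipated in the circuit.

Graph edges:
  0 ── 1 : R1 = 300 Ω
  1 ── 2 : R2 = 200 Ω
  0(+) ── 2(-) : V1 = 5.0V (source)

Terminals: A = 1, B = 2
Nodal analysis, taking node 2 as the 0 V reference.
Source V1 fixes V_0 = 5 V.
KCL at each unknown node (sum of currents leaving = 0; resistances in Ω):
  Node 1: (V_1 - 5)/300 + (V_1 - 0)/200 = 0
Collecting terms: 0.008333 × V_1 = 0.01667  =>  V_1 = 2 V
Power in each resistor, P = (ΔV)²/R:
  P_R1 = (5 - 2)²/300 = 0.03 W
  P_R2 = (2 - 0)²/200 = 0.02 W
P_total = P_R1 + P_R2 = 0.05 W

Final answer: 0.05 W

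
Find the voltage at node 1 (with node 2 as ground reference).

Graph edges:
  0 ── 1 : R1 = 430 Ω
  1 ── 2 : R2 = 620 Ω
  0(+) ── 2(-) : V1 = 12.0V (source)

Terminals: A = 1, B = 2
Nodal analysis, taking node 2 as the 0 V reference.
Source V1 fixes V_0 = 12 V.
KCL at each unknown node (sum of currents leaving = 0; resistances in Ω):
  Node 1: (V_1 - 12)/430 + (V_1 - 0)/620 = 0
Collecting terms: 0.003938 × V_1 = 0.02791  =>  V_1 = 7.086 V
The requested potential is V_1 = 7.086 V.

Final answer: V_1 = 7.086 V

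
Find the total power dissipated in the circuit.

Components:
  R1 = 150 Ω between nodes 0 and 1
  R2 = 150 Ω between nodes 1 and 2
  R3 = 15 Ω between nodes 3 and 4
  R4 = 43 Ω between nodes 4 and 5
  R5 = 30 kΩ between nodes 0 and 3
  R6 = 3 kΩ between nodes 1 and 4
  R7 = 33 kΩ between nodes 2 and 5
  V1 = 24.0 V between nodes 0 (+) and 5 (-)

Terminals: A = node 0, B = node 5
Nodal analysis, taking node 5 as the 0 V reference.
Source V1 fixes V_0 = 24 V.
KCL at each unknown node (sum of currents leaving = 0; resistances in Ω):
  Node 1: (V_1 - 24)/150 + (V_1 - V_2)/150 + (V_1 - V_4)/3000 = 0
  Node 2: (V_2 - V_1)/150 + (V_2 - 0)/33000 = 0
  Node 3: (V_3 - V_4)/15 + (V_3 - 24)/30000 = 0
  Node 4: (V_4 - V_3)/15 + (V_4 - 0)/43 + (V_4 - V_1)/3000 = 0
Collecting terms (coefficients in siemens):
  0.01367·V_1 - 0.006667·V_2 - 0.0003333·V_4 = 0.16
  0.006697·V_2 - 0.006667·V_1 = 0
  0.0667·V_3 - 0.06667·V_4 = 0.0008
  0.09026·V_4 - 0.0003333·V_1 - 0.06667·V_3 = 0
Solving these 4 simultaneous equations (Gaussian elimination) gives:
  V_1 = 22.78 V, V_2 = 22.67 V, V_3 = 0.3671 V, V_4 = 0.3552 V
Power in each resistor, P = (ΔV)²/R:
  P_R1 = (24 - 22.78)²/150 = 0.009989 W
  P_R2 = (22.78 - 22.67)²/150 = 0.00007081 W
  P_R3 = (0.3671 - 0.3552)²/15 = 0.000009309 W
  P_R4 = (0.3552 - 0)²/43 = 0.002935 W
  P_R5 = (24 - 0.3671)²/30000 = 0.01862 W
  P_R6 = (22.78 - 0.3552)²/3000 = 0.1676 W
  P_R7 = (22.67 - 0)²/33000 = 0.01558 W
P_total = P_R1 + P_R2 + P_R3 + P_R4 + P_R5 + P_R6 + P_R7 = 0.2148 W

Final answer: 0.2148 W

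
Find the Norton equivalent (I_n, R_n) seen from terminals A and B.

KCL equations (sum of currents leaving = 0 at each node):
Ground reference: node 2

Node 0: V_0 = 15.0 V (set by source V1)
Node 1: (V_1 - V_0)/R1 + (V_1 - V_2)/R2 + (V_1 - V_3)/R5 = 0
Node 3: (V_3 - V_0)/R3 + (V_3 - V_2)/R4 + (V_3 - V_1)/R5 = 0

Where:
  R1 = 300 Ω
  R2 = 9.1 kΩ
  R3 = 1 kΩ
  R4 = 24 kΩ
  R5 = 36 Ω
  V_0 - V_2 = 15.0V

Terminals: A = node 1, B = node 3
Find the Thévenin equivalent first; then I_n = V_th/R_th and R_n = R_th.
Step 1 — V_th is the open-circuit voltage V_A - V_B (nothing connected across the terminals).
Nodal analysis, taking node 2 as the 0 V reference.
Source V1 fixes V_0 = 15 V.
KCL at each unknown node (sum of currents leaving = 0; resistances in Ω):
  Node 1: (V_1 - 15)/300 + (V_1 - 0)/9100 + (V_1 - V_3)/36 = 0
  Node 3: (V_3 - 15)/1000 + (V_3 - 0)/24000 + (V_3 - V_1)/36 = 0
Collecting terms (coefficients in siemens):
  0.03122·V_1 - 0.02778·V_3 = 0.05
  0.02882·V_3 - 0.02778·V_1 = 0.015
Determinant D = (0.03122)(0.02882) - (-0.02778)(-0.02778) = 0.0001282
V_1 = [(0.05)(0.02882) - (-0.02778)(0.015)]/D = 14.49 V
V_3 = [(0.03122)(0.015) - (0.05)(-0.02778)]/D = 14.49 V
V_th = V_1 - V_3 = 14.49 - 14.49 = 0.003394 V
Step 2 — R_th: zero the source — replace V1 by a short circuit (node 2 merges into node 0) — and find the resistance seen between A (node 1) and B (node 3).
Reduce the network between node 1 (A) and node 3 (B) by series/parallel combination:
  Rp1 = R1 ‖ R2 (parallel, both between nodes 0 and 1) = 1/(1/300 + 1/9100) = 290.4 Ω
  Rp2 = R3 ‖ R4 (parallel, both between nodes 0 and 3) = 1/(1/1000 + 1/24000) = 960 Ω
  Rs1 = Rp1 + Rp2 (series, joined only at node 0) = 290.4 + 960 = 1250 Ω
  Rp3 = R5 ‖ Rs1 (parallel, both between nodes 1 and 3) = 1/(1/36 + 1/1250) = 34.99 Ω
R_th = 34.99 Ω
I_n = V_th/R_th = 0.003394/34.99 = 0.00009699 A, and R_n = R_th = 34.99 Ω

Final answer: I_n = 9.699e-05 A, R_n = 34.99 Ω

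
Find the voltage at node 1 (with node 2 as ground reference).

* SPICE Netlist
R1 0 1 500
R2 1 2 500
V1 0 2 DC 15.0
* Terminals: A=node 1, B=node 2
Nodal analysis, taking node 2 as the 0 V reference.
Source V1 fixes V_0 = 15 V.
KCL at each unknown node (sum of currents leaving = 0; resistances in Ω):
  Node 1: (V_1 - 15)/500 + (V_1 - 0)/500 = 0
Collecting terms: 0.004 × V_1 = 0.03  =>  V_1 = 7.5 V
The requested potential is V_1 = 7.5 V.

Final answer: V_1 = 7.5 V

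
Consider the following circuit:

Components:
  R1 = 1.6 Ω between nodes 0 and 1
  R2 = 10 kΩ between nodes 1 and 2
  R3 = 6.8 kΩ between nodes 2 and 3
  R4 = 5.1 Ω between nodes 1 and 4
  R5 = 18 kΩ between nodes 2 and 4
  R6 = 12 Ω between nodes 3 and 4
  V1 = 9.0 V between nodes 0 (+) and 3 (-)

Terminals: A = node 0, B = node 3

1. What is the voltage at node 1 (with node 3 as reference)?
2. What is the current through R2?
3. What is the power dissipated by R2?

Nodal analysis, taking node 3 as the 0 V reference.
Source V1 fixes V_0 = 9 V.
KCL at each unknown node (sum of currents leaving = 0; resistances in Ω):
  Node 1: (V_1 - 9)/1.6 + (V_1 - V_2)/10000 + (V_1 - V_4)/5.1 = 0
  Node 2: (V_2 - V_1)/10000 + (V_2 - 0)/6800 + (V_2 - V_4)/18000 = 0
  Node 4: (V_4 - V_1)/5.1 + (V_4 - V_2)/18000 + (V_4 - 0)/12 = 0
Collecting terms (coefficients in siemens):
  0.8212·V_1 - 0.0001·V_2 - 0.1961·V_4 = 5.625
  0.0003026·V_2 - 0.0001·V_1 - 0.00005556·V_4 = 0
  0.2795·V_4 - 0.1961·V_1 - 0.00005556·V_2 = 0
Solving these 3 simultaneous equations (Gaussian elimination) gives:
  V_1 = 8.229 V, V_2 = 3.779 V, V_4 = 5.774 V
Part 1:
  Read off the nodal solution: V_1 = 8.229 V
Part 2:
  I_R2 = (V_1 - V_2)/R2 = (8.229 - 3.779)/10000 = 0.000445 A
  Magnitude: I_R2 = 0.000445 A
Part 3:
  I_R2 = (V_1 - V_2)/R2 = (8.229 - 3.779)/10000 = 0.000445 A
  P_R2 = I_R2² × R2 = (0.000445)² × 10000 = 0.00198 W

Final answers:
1. V_1 = 8.229 V
2. I_R2 = 0.000445 A
3. P_R2 = 0.00198 W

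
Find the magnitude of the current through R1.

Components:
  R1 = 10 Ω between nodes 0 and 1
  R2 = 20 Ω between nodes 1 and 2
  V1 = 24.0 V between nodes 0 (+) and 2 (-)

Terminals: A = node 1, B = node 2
Nodal analysis, taking node 2 as the 0 V reference.
Source V1 fixes V_0 = 24 V.
KCL at each unknown node (sum of currents leaving = 0; resistances in Ω):
  Node 1: (V_1 - 24)/10 + (V_1 - 0)/20 = 0
Collecting terms: 0.15 × V_1 = 2.4  =>  V_1 = 16 V
I_R1 = (V_0 - V_1)/R1 = (24 - 16)/10 = 0.8 A
|I_R1| = 0.8 A

Final answer: |I_R1| = 0.8 A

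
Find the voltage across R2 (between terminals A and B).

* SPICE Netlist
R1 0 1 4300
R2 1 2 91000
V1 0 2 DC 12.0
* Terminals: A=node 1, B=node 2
R1 and R2 are in series across V1 (node 0 → node 1 → node 2), and the output A–B is taken across R2, so this is a voltage divider.
Series current: I = V1/(R1 + R2) = 12/(4300 + 91000) = 12/95300 = 0.0001259 A
V_R2 = I × R2 = V1 × R2/(R1 + R2) = 12 × 91000/95300 = 11.46 V

Final answer: 11.46 V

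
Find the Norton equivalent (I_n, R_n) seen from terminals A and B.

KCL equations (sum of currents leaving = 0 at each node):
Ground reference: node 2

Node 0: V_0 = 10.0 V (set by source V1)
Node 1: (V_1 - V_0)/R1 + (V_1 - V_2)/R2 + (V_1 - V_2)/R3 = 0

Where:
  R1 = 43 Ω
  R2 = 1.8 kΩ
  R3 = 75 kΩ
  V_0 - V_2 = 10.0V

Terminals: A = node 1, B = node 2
Find the Thévenin equivalent first; then I_n = V_th/R_th and R_n = R_th.
Step 1 — V_th is the open-circuit voltage V_A - V_B (nothing connected across the terminals).
Nodal analysis, taking node 2 as the 0 V reference.
Source V1 fixes V_0 = 10 V.
KCL at each unknown node (sum of currents leaving = 0; resistances in Ω):
  Node 1: (V_1 - 10)/43 + (V_1 - 0)/1800 + (V_1 - 0)/75000 = 0
Collecting terms: 0.02382 × V_1 = 0.2326  =>  V_1 = 9.761 V
V_th = V_1 - V_2 = 9.761 - 0 = 9.761 V
Step 2 — R_th: zero the source — replace V1 by a short circuit (node 2 merges into node 0) — and find the resistance seen between A (node 1) and B (node 0).
Reduce the network between node 1 (A) and node 0 (B) by series/parallel combination:
  Rp1 = R1 ‖ R2 ‖ R3 (parallel, all between nodes 0 and 1) = 1/(1/43 + 1/1800 + 1/75000) = 41.97 Ω
R_th = 41.97 Ω
I_n = V_th/R_th = 9.761/41.97 = 0.2326 A, and R_n = R_th = 41.97 Ω

Final answer: I_n = 0.2326 A, R_n = 41.97 Ω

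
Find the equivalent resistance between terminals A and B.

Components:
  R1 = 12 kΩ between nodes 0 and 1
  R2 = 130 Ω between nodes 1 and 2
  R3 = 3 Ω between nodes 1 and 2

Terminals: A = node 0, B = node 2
Reduce the network between node 0 (A) and node 2 (B) by series/parallel combination:
  Rp1 = R2 ‖ R3 (parallel, both between nodes 1 and 2) = 1/(1/130 + 1/3) = 2.932 Ω
  Rs1 = R1 + Rp1 (series, joined only at node 1) = 12000 + 2.932 = 12000 Ω
R_eq = 12 kΩ

Final answer: 12 kΩ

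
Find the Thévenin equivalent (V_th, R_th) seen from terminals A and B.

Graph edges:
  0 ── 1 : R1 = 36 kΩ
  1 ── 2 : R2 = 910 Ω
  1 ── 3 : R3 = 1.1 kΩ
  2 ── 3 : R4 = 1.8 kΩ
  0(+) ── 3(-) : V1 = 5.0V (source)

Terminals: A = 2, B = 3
Step 1 — V_th is the open-circuit voltage V_A - V_B (nothing connected across the terminals).
Nodal analysis, taking node 3 as the 0 V reference.
Source V1 fixes V_0 = 5 V.
KCL at each unknown node (sum of currents leaving = 0; resistances in Ω):
  Node 1: (V_1 - 5)/36000 + (V_1 - V_2)/910 + (V_1 - 0)/1100 = 0
  Node 2: (V_2 - V_1)/910 + (V_2 - 0)/1800 = 0
Collecting terms (coefficients in siemens):
  0.002036·V_1 - 0.001099·V_2 = 0.0001389
  0.001654·V_2 - 0.001099·V_1 = 0
Determinant D = (0.002036)(0.001654) - (-0.001099)(-0.001099) = 0.000002161
V_1 = [(0.0001389)(0.001654) - (-0.001099)(0)]/D = 0.1064 V
V_2 = [(0.002036)(0) - (0.0001389)(-0.001099)]/D = 0.07064 V
V_th = V_2 - V_3 = 0.07064 - 0 = 0.07064 V
Step 2 — R_th: zero the source — replace V1 by a short circuit (node 3 merges into node 0) — and find the resistance seen between A (node 2) and B (node 0).
Reduce the network between node 2 (A) and node 0 (B) by series/parallel combination:
  Rp1 = R1 ‖ R3 (parallel, both between nodes 0 and 1) = 1/(1/36000 + 1/1100) = 1067 Ω
  Rs1 = R2 + Rp1 (series, joined only at node 1) = 910 + 1067 = 1977 Ω
  Rp2 = R4 ‖ Rs1 (parallel, both between nodes 0 and 2) = 1/(1/1800 + 1/1977) = 942.3 Ω
R_th = 942.3 Ω

Final answer: V_th = 0.07064 V, R_th = 942.3 Ω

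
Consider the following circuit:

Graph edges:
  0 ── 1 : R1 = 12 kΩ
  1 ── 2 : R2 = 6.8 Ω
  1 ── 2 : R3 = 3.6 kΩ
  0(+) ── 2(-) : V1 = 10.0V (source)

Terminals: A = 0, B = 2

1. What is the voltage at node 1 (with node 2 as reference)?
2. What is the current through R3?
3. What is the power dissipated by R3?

Nodal analysis, taking node 2 as the 0 V reference.
Source V1 fixes V_0 = 10 V.
KCL at each unknown node (sum of currents leaving = 0; resistances in Ω):
  Node 1: (V_1 - 10)/12000 + (V_1 - 0)/6.8 + (V_1 - 0)/3600 = 0
Collecting terms: 0.1474 × V_1 = 0.0008333  =>  V_1 = 0.005653 V
Part 1:
  Read off the nodal solution: V_1 = 0.005653 V
Part 2:
  I_R3 = (V_1 - V_2)/R3 = (0.005653 - 0)/3600 = 0.00000157 A
  Magnitude: I_R3 = 0.00000157 A
Part 3:
  I_R3 = (V_1 - V_2)/R3 = (0.005653 - 0)/3600 = 0.00000157 A
  P_R3 = I_R3² × R3 = (0.00000157)² × 3600 = 0.000000008876 W

Final answers:
1. V_1 = 0.005653 V
2. I_R3 = 1.57e-06 A
3. P_R3 = 8.876e-09 W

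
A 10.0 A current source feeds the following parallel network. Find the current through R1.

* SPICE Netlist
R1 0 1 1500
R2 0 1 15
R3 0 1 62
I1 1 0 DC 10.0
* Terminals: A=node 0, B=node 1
All resistors sit directly between nodes 0 and 1, so they are in parallel and share one voltage V; the full source current 10 A splits among them.
1/R_par = 1/1500 + 1/15 + 1/62 = 0.08346 S  =>  R_par = 11.98 Ω
V = I × R_par = 10 × 11.98 = 119.8 V
I_R1 = V/R1 = 119.8/1500 = 0.07988 A

Final answer: 0.07988 A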